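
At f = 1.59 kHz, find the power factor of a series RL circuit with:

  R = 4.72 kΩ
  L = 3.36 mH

Step 1 — Angular frequency: ω = 2π·f = 2π·1590 = 9990 rad/s.
Step 2 — Component impedances:
  R: Z = R = 4720 Ω
  L: Z = jωL = j·9990·0.00336 = 0 + j33.57 Ω
Step 3 — Series combination: Z_total = R + L = 4720 + j33.57 Ω = 4720∠0.4° Ω.
Step 4 — Power factor: PF = cos(φ) = Re(Z)/|Z| = 4720/4720 = 1.
Step 5 — Type: Im(Z) = 33.57 ⇒ lagging (phase φ = 0.4°).

PF = 1 (lagging, φ = 0.4°)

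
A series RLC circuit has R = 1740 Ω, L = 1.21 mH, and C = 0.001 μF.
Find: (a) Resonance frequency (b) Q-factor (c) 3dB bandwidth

Step 1 — Resonance condition Im(Z)=0 gives ω₀ = 1/√(LC).
Step 2 — ω₀ = 1/√(0.00121·1e-09) = 9.091e+05 rad/s.
Step 3 — f₀ = ω₀/(2π) = 1.447e+05 Hz.
Step 4 — Series Q: Q = ω₀L/R = 9.091e+05·0.00121/1740 = 0.6322.
Step 5 — 3dB bandwidth: Δω = ω₀/Q = 1.438e+06 rad/s; BW = Δω/(2π) = 2.289e+05 Hz.

(a) f₀ = 1.447e+05 Hz  (b) Q = 0.6322  (c) BW = 2.289e+05 Hz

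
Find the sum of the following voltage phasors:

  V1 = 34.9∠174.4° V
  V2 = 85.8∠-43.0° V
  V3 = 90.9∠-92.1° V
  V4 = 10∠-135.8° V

Step 1 — Convert each phasor to rectangular form:
  V1 = 34.9·(cos(174.4°) + j·sin(174.4°)) = -34.73 + j3.406 V
  V2 = 85.8·(cos(-43.0°) + j·sin(-43.0°)) = 62.75 - j58.52 V
  V3 = 90.9·(cos(-92.1°) + j·sin(-92.1°)) = -3.331 - j90.84 V
  V4 = 10·(cos(-135.8°) + j·sin(-135.8°)) = -7.169 - j6.972 V
Step 2 — Sum components: V_total = 17.52 - j152.9 V.
Step 3 — Convert to polar: |V_total| = 153.9 V, ∠V_total = -83.5°.

V_total = 153.9∠-83.5° V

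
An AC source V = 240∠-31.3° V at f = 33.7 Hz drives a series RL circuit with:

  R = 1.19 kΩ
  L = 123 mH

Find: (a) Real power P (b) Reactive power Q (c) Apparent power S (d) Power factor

Step 1 — Angular frequency: ω = 2π·f = 2π·33.7 = 211.7 rad/s.
Step 2 — Component impedances:
  R: Z = R = 1190 Ω
  L: Z = jωL = j·211.7·0.123 = 0 + j26.04 Ω
Step 3 — Series combination: Z_total = R + L = 1190 + j26.04 Ω = 1190∠1.3° Ω.
Step 4 — Source phasor: V = 240∠-31.3° V = 205.1 - j124.7 V.
Step 5 — Current: I = V / Z = 0.17 - j0.1085 A = 0.2016∠-32.6° A.
Step 6 — Complex power: S = V·I* = 48.38 + j1.059 VA.
Step 7 — Real power: P = Re(S) = 48.38 W.
Step 8 — Reactive power: Q = Im(S) = 1.059 VAR.
Step 9 — Apparent power: |S| = 48.39 VA.
Step 10 — Power factor: PF = P/|S| = 0.9998 (lagging).

(a) P = 48.38 W  (b) Q = 1.059 VAR  (c) S = 48.39 VA  (d) PF = 0.9998 (lagging)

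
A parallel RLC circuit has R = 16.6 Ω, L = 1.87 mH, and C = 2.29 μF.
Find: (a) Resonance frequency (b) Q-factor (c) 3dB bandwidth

Step 1 — Resonance: ω₀ = 1/√(LC) = 1/√(0.00187·2.29e-06) = 1.528e+04 rad/s.
Step 2 — f₀ = ω₀/(2π) = 2432 Hz.
Step 3 — Parallel Q: Q = R/(ω₀L) = 16.6/(1.528e+04·0.00187) = 0.5809.
Step 4 — Bandwidth: Δω = ω₀/Q = 2.631e+04 rad/s; BW = Δω/(2π) = 4187 Hz.

(a) f₀ = 2432 Hz  (b) Q = 0.5809  (c) BW = 4187 Hz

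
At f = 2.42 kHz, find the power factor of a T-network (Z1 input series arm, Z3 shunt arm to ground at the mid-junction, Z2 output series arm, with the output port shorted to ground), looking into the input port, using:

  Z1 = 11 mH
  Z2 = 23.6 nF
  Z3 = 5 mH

Step 1 — Angular frequency: ω = 2π·f = 2π·2420 = 1.521e+04 rad/s.
Step 2 — Component impedances:
  Z1: Z = jωL = j·1.521e+04·0.011 = 0 + j167.3 Ω
  Z2: Z = 1/(jωC) = -j/(ω·C) = 0 - j2787 Ω
  Z3: Z = jωL = j·1.521e+04·0.005 = 0 + j76.03 Ω
Step 3 — With the output port shorted to ground, the output series arm Z2 runs from the junction to ground; the shunt arm Z3 also runs from the junction to ground. They appear in parallel: Z3 || Z2 = 0 + j78.16 Ω.
Step 4 — Series with input arm Z1: Z_in = Z1 + (Z3 || Z2) = 0 + j245.4 Ω = 245.4∠90.0° Ω.
Step 5 — Power factor: PF = cos(φ) = Re(Z)/|Z| = 0/245.4 = 0.
Step 6 — Type: Im(Z) = 245.4 ⇒ lagging (phase φ = 90.0°).

PF = 0 (lagging, φ = 90.0°)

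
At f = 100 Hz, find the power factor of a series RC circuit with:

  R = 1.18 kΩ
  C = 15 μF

Step 1 — Angular frequency: ω = 2π·f = 2π·100 = 628.3 rad/s.
Step 2 — Component impedances:
  R: Z = R = 1180 Ω
  C: Z = 1/(jωC) = -j/(ω·C) = 0 - j106.1 Ω
Step 3 — Series combination: Z_total = R + C = 1180 - j106.1 Ω = 1185∠-5.1° Ω.
Step 4 — Power factor: PF = cos(φ) = Re(Z)/|Z| = 1180/1184.76 = 0.996.
Step 5 — Type: Im(Z) = -106.1 ⇒ leading (phase φ = -5.1°).

PF = 0.996 (leading, φ = -5.1°)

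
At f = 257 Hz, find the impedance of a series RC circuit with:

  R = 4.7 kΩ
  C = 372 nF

Step 1 — Angular frequency: ω = 2π·f = 2π·257 = 1615 rad/s.
Step 2 — Component impedances:
  R: Z = R = 4700 Ω
  C: Z = 1/(jωC) = -j/(ω·C) = 0 - j1665 Ω
Step 3 — Series combination: Z_total = R + C = 4700 - j1665 Ω = 4986∠-19.5° Ω.

Z = 4700 - j1665 Ω = 4986∠-19.5° Ω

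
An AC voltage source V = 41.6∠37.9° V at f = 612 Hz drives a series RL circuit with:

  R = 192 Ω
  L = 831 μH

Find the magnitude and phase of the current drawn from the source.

Step 1 — Angular frequency: ω = 2π·f = 2π·612 = 3845 rad/s.
Step 2 — Component impedances:
  R: Z = R = 192 Ω
  L: Z = jωL = j·3845·0.000831 = 0 + j3.195 Ω
Step 3 — Series combination: Z_total = R + L = 192 + j3.195 Ω = 192∠1.0° Ω.
Step 4 — Source phasor: V = 41.6∠37.9° V = 32.83 + j25.55 V.
Step 5 — Ohm's law: I = V / Z_total = (32.83 + j25.55) / (192 + j3.195) = 0.1731 + j0.1302 A.
Step 6 — Convert to polar: |I| = 0.2166 A, ∠I = 36.9°.

I = 0.2166∠36.9° A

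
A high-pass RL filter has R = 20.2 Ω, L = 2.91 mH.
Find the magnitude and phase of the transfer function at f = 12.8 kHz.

Step 1 — Angular frequency: ω = 2π·1.28e+04 = 8.042e+04 rad/s.
Step 2 — Transfer function: H(jω) = jωL/(R + jωL).
Step 3 — Numerator jωL = j·234; denominator R + jωL = 20.2 + j234.
Step 4 — H = 0.9926 + j0.08567.
Step 5 — Magnitude: |H| = 0.9963 (-0.0 dB); phase: φ = 4.9°.

|H| = 0.9963 (-0.0 dB), φ = 4.9°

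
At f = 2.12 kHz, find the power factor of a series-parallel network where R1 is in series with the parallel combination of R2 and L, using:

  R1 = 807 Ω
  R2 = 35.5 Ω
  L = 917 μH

Step 1 — Angular frequency: ω = 2π·f = 2π·2120 = 1.332e+04 rad/s.
Step 2 — Component impedances:
  R1: Z = R = 807 Ω
  R2: Z = R = 35.5 Ω
  L: Z = jωL = j·1.332e+04·0.000917 = 0 + j12.21 Ω
Step 3 — Parallel branch: R2 || L = 1/(1/R2 + 1/L) = 3.758 + j10.92 Ω.
Step 4 — Series with R1: Z_total = R1 + (R2 || L) = 810.8 + j10.92 Ω = 810.8∠0.8° Ω.
Step 5 — Power factor: PF = cos(φ) = Re(Z)/|Z| = 810.76/810.83 = 0.9999.
Step 6 — Type: Im(Z) = 10.92 ⇒ lagging (phase φ = 0.8°).

PF = 0.9999 (lagging, φ = 0.8°)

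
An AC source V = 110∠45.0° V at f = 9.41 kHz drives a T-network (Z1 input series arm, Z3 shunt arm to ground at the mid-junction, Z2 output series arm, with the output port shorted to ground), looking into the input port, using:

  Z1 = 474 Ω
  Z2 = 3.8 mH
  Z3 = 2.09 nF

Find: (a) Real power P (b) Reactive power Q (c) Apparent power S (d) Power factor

Step 1 — Angular frequency: ω = 2π·f = 2π·9410 = 5.912e+04 rad/s.
Step 2 — Component impedances:
  Z1: Z = R = 474 Ω
  Z2: Z = jωL = j·5.912e+04·0.0038 = 0 + j224.7 Ω
  Z3: Z = 1/(jωC) = -j/(ω·C) = 0 - j8093 Ω
Step 3 — With the output port shorted to ground, the output series arm Z2 runs from the junction to ground; the shunt arm Z3 also runs from the junction to ground. They appear in parallel: Z3 || Z2 = 0 + j231.1 Ω.
Step 4 — Series with input arm Z1: Z_in = Z1 + (Z3 || Z2) = 474 + j231.1 Ω = 527.3∠26.0° Ω.
Step 5 — Source phasor: V = 110∠45.0° V = 77.78 + j77.78 V.
Step 6 — Current: I = V / Z = 0.1972 + j0.06794 A = 0.2086∠19.0° A.
Step 7 — Complex power: S = V·I* = 20.63 + j10.06 VA.
Step 8 — Real power: P = Re(S) = 20.63 W.
Step 9 — Reactive power: Q = Im(S) = 10.06 VAR.
Step 10 — Apparent power: |S| = 22.95 VA.
Step 11 — Power factor: PF = P/|S| = 0.8989 (lagging).

(a) P = 20.63 W  (b) Q = 10.06 VAR  (c) S = 22.95 VA  (d) PF = 0.8989 (lagging)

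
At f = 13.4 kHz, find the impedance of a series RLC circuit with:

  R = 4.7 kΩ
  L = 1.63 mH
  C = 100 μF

Step 1 — Angular frequency: ω = 2π·f = 2π·1.34e+04 = 8.419e+04 rad/s.
Step 2 — Component impedances:
  R: Z = R = 4700 Ω
  L: Z = jωL = j·8.419e+04·0.00163 = 0 + j137.2 Ω
  C: Z = 1/(jωC) = -j/(ω·C) = 0 - j0.1188 Ω
Step 3 — Series combination: Z_total = R + L + C = 4700 + j137.1 Ω = 4702∠1.7° Ω.

Z = 4700 + j137.1 Ω = 4702∠1.7° Ω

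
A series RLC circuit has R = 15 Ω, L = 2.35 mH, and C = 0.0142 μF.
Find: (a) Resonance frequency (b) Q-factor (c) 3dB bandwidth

Step 1 — Resonance: ω₀ = 1/√(LC) = 1/√(0.00235·1.42e-08) = 1.731e+05 rad/s.
Step 2 — f₀ = ω₀/(2π) = 2.755e+04 Hz.
Step 3 — Series Q: Q = ω₀L/R = 1.731e+05·0.00235/15 = 27.12.
Step 4 — Bandwidth: Δω = ω₀/Q = 6383 rad/s; BW = Δω/(2π) = 1016 Hz.

(a) f₀ = 2.755e+04 Hz  (b) Q = 27.12  (c) BW = 1016 Hz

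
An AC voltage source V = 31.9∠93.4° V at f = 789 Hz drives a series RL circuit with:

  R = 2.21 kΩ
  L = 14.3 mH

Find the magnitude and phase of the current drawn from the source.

Step 1 — Angular frequency: ω = 2π·f = 2π·789 = 4957 rad/s.
Step 2 — Component impedances:
  R: Z = R = 2210 Ω
  L: Z = jωL = j·4957·0.0143 = 0 + j70.89 Ω
Step 3 — Series combination: Z_total = R + L = 2210 + j70.89 Ω = 2211∠1.8° Ω.
Step 4 — Source phasor: V = 31.9∠93.4° V = -1.892 + j31.84 V.
Step 5 — Ohm's law: I = V / Z_total = (-1.892 + j31.84) / (2210 + j70.89) = -0.0003934 + j0.01442 A.
Step 6 — Convert to polar: |I| = 0.01443 A, ∠I = 91.6°.

I = 0.01443∠91.6° A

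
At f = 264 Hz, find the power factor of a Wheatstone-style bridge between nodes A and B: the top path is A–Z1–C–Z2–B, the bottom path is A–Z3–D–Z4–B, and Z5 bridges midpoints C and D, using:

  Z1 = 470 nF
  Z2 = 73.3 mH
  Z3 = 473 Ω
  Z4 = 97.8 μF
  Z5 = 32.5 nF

Step 1 — Angular frequency: ω = 2π·f = 2π·264 = 1659 rad/s.
Step 2 — Component impedances:
  Z1: Z = 1/(jωC) = -j/(ω·C) = 0 - j1283 Ω
  Z2: Z = jωL = j·1659·0.0733 = 0 + j121.6 Ω
  Z3: Z = R = 473 Ω
  Z4: Z = 1/(jωC) = -j/(ω·C) = 0 - j6.164 Ω
  Z5: Z = 1/(jωC) = -j/(ω·C) = 0 - j1.855e+04 Ω
Step 3 — Bridge requires nodal analysis (the Z5 bridge couples midpoints C and D, so the two paths cannot be reduced to a simple series/parallel combination). Setting node B to ground and injecting 1 A at node A, the 3-node admittance system at A, C, D solves to V_A = Z_AB = 401.9 - j169.1 Ω = 436∠-22.8° Ω.
Step 4 — Power factor: PF = cos(φ) = Re(Z)/|Z| = 401.91/436.03 = 0.9217.
Step 5 — Type: Im(Z) = -169.1 ⇒ leading (phase φ = -22.8°).

PF = 0.9217 (leading, φ = -22.8°)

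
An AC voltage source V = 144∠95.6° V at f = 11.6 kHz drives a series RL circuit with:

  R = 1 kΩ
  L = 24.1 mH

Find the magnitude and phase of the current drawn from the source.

Step 1 — Angular frequency: ω = 2π·f = 2π·1.16e+04 = 7.288e+04 rad/s.
Step 2 — Component impedances:
  R: Z = R = 1000 Ω
  L: Z = jωL = j·7.288e+04·0.0241 = 0 + j1757 Ω
Step 3 — Series combination: Z_total = R + L = 1000 + j1757 Ω = 2021∠60.3° Ω.
Step 4 — Source phasor: V = 144∠95.6° V = -14.05 + j143.3 V.
Step 5 — Ohm's law: I = V / Z_total = (-14.05 + j143.3) / (1000 + j1757) = 0.05818 + j0.04112 A.
Step 6 — Convert to polar: |I| = 0.07124 A, ∠I = 35.3°.

I = 0.07124∠35.3° A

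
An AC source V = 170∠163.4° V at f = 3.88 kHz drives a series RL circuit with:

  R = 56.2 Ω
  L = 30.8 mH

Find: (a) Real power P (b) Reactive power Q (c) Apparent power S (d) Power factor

Step 1 — Angular frequency: ω = 2π·f = 2π·3880 = 2.438e+04 rad/s.
Step 2 — Component impedances:
  R: Z = R = 56.2 Ω
  L: Z = jωL = j·2.438e+04·0.0308 = 0 + j750.9 Ω
Step 3 — Series combination: Z_total = R + L = 56.2 + j750.9 Ω = 753∠85.7° Ω.
Step 4 — Source phasor: V = 170∠163.4° V = -162.9 + j48.57 V.
Step 5 — Current: I = V / Z = 0.04817 + j0.2206 A = 0.2258∠77.7° A.
Step 6 — Complex power: S = V·I* = 2.865 + j38.27 VA.
Step 7 — Real power: P = Re(S) = 2.865 W.
Step 8 — Reactive power: Q = Im(S) = 38.27 VAR.
Step 9 — Apparent power: |S| = 38.38 VA.
Step 10 — Power factor: PF = P/|S| = 0.07464 (lagging).

(a) P = 2.865 W  (b) Q = 38.27 VAR  (c) S = 38.38 VA  (d) PF = 0.07464 (lagging)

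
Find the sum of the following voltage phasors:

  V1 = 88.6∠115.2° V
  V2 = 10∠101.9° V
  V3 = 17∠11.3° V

Step 1 — Convert each phasor to rectangular form:
  V1 = 88.6·(cos(115.2°) + j·sin(115.2°)) = -37.72 + j80.17 V
  V2 = 10·(cos(101.9°) + j·sin(101.9°)) = -2.062 + j9.785 V
  V3 = 17·(cos(11.3°) + j·sin(11.3°)) = 16.67 + j3.331 V
Step 2 — Sum components: V_total = -23.12 + j93.28 V.
Step 3 — Convert to polar: |V_total| = 96.11 V, ∠V_total = 103.9°.

V_total = 96.11∠103.9° V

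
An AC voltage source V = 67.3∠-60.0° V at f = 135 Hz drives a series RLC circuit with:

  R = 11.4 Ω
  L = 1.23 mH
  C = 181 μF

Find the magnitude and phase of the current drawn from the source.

Step 1 — Angular frequency: ω = 2π·f = 2π·135 = 848.2 rad/s.
Step 2 — Component impedances:
  R: Z = R = 11.4 Ω
  L: Z = jωL = j·848.2·0.00123 = 0 + j1.043 Ω
  C: Z = 1/(jωC) = -j/(ω·C) = 0 - j6.513 Ω
Step 3 — Series combination: Z_total = R + L + C = 11.4 - j5.47 Ω = 12.64∠-25.6° Ω.
Step 4 — Source phasor: V = 67.3∠-60.0° V = 33.65 - j58.28 V.
Step 5 — Ohm's law: I = V / Z_total = (33.65 - j58.28) / (11.4 - j5.47) = 4.393 - j3.004 A.
Step 6 — Convert to polar: |I| = 5.322 A, ∠I = -34.4°.

I = 5.322∠-34.4° A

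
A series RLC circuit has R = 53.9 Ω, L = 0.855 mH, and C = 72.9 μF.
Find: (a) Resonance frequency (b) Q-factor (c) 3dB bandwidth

Step 1 — Resonance: ω₀ = 1/√(LC) = 1/√(0.000855·7.29e-05) = 4005 rad/s.
Step 2 — f₀ = ω₀/(2π) = 637.5 Hz.
Step 3 — Series Q: Q = ω₀L/R = 4005·0.000855/53.9 = 0.06354.
Step 4 — Bandwidth: Δω = ω₀/Q = 6.304e+04 rad/s; BW = Δω/(2π) = 1.003e+04 Hz.

(a) f₀ = 637.5 Hz  (b) Q = 0.06354  (c) BW = 1.003e+04 Hz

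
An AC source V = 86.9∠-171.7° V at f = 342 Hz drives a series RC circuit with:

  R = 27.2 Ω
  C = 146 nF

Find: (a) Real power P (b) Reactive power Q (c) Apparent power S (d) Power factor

Step 1 — Angular frequency: ω = 2π·f = 2π·342 = 2149 rad/s.
Step 2 — Component impedances:
  R: Z = R = 27.2 Ω
  C: Z = 1/(jωC) = -j/(ω·C) = 0 - j3187 Ω
Step 3 — Series combination: Z_total = R + C = 27.2 - j3187 Ω = 3188∠-89.5° Ω.
Step 4 — Source phasor: V = 86.9∠-171.7° V = -85.99 - j12.54 V.
Step 5 — Current: I = V / Z = 0.003705 - j0.02701 A = 0.02726∠-82.2° A.
Step 6 — Complex power: S = V·I* = 0.02022 - j2.369 VA.
Step 7 — Real power: P = Re(S) = 0.02022 W.
Step 8 — Reactive power: Q = Im(S) = -2.369 VAR.
Step 9 — Apparent power: |S| = 2.369 VA.
Step 10 — Power factor: PF = P/|S| = 0.008533 (leading).

(a) P = 0.02022 W  (b) Q = -2.369 VAR  (c) S = 2.369 VA  (d) PF = 0.008533 (leading)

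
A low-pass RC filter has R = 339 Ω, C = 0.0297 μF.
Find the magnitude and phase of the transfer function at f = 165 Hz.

Step 1 — Angular frequency: ω = 2π·165 = 1037 rad/s.
Step 2 — Transfer function: H(jω) = 1/(1 + jωRC).
Step 3 — Denominator: 1 + jωRC = 1 + j·1037·339·2.97e-08 = 1 + j0.01044.
Step 4 — H = 0.9999 - j0.01044.
Step 5 — Magnitude: |H| = 0.9999 (-0.0 dB); phase: φ = -0.6°.

|H| = 0.9999 (-0.0 dB), φ = -0.6°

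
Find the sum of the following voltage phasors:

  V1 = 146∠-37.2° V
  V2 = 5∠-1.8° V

Step 1 — Convert each phasor to rectangular form:
  V1 = 146·(cos(-37.2°) + j·sin(-37.2°)) = 116.3 - j88.27 V
  V2 = 5·(cos(-1.8°) + j·sin(-1.8°)) = 4.998 - j0.1571 V
Step 2 — Sum components: V_total = 121.3 - j88.43 V.
Step 3 — Convert to polar: |V_total| = 150.1 V, ∠V_total = -36.1°.

V_total = 150.1∠-36.1° V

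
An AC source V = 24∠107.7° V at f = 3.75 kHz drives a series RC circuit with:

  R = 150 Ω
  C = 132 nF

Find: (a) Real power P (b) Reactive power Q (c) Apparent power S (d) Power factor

Step 1 — Angular frequency: ω = 2π·f = 2π·3750 = 2.356e+04 rad/s.
Step 2 — Component impedances:
  R: Z = R = 150 Ω
  C: Z = 1/(jωC) = -j/(ω·C) = 0 - j321.5 Ω
Step 3 — Series combination: Z_total = R + C = 150 - j321.5 Ω = 354.8∠-65.0° Ω.
Step 4 — Source phasor: V = 24∠107.7° V = -7.297 + j22.86 V.
Step 5 — Current: I = V / Z = -0.0671 + j0.008607 A = 0.06764∠172.7° A.
Step 6 — Complex power: S = V·I* = 0.6864 - j1.471 VA.
Step 7 — Real power: P = Re(S) = 0.6864 W.
Step 8 — Reactive power: Q = Im(S) = -1.471 VAR.
Step 9 — Apparent power: |S| = 1.623 VA.
Step 10 — Power factor: PF = P/|S| = 0.4228 (leading).

(a) P = 0.6864 W  (b) Q = -1.471 VAR  (c) S = 1.623 VA  (d) PF = 0.4228 (leading)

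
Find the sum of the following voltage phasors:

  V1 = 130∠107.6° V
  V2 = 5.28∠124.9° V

Step 1 — Convert each phasor to rectangular form:
  V1 = 130·(cos(107.6°) + j·sin(107.6°)) = -39.31 + j123.9 V
  V2 = 5.28·(cos(124.9°) + j·sin(124.9°)) = -3.021 + j4.33 V
Step 2 — Sum components: V_total = -42.33 + j128.2 V.
Step 3 — Convert to polar: |V_total| = 135.1 V, ∠V_total = 108.3°.

V_total = 135.1∠108.3° V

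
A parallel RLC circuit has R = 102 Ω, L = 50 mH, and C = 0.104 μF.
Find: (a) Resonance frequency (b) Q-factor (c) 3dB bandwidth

Step 1 — Resonance: ω₀ = 1/√(LC) = 1/√(0.05·1.04e-07) = 1.387e+04 rad/s.
Step 2 — f₀ = ω₀/(2π) = 2207 Hz.
Step 3 — Parallel Q: Q = R/(ω₀L) = 102/(1.387e+04·0.05) = 0.1471.
Step 4 — Bandwidth: Δω = ω₀/Q = 9.427e+04 rad/s; BW = Δω/(2π) = 1.5e+04 Hz.

(a) f₀ = 2207 Hz  (b) Q = 0.1471  (c) BW = 1.5e+04 Hz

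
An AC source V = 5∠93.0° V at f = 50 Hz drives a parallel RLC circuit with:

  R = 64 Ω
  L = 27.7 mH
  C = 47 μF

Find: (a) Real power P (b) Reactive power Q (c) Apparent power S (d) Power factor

Step 1 — Angular frequency: ω = 2π·f = 2π·50 = 314.2 rad/s.
Step 2 — Component impedances:
  R: Z = R = 64 Ω
  L: Z = jωL = j·314.2·0.0277 = 0 + j8.702 Ω
  C: Z = 1/(jωC) = -j/(ω·C) = 0 - j67.73 Ω
Step 3 — Parallel combination: 1/Z_total = 1/R + 1/L + 1/C; Z_total = 1.521 + j9.748 Ω = 9.866∠81.1° Ω.
Step 4 — Source phasor: V = 5∠93.0° V = -0.2617 + j4.993 V.
Step 5 — Current: I = V / Z = 0.496 + j0.1042 A = 0.5068∠11.9° A.
Step 6 — Complex power: S = V·I* = 0.3906 + j2.504 VA.
Step 7 — Real power: P = Re(S) = 0.3906 W.
Step 8 — Reactive power: Q = Im(S) = 2.504 VAR.
Step 9 — Apparent power: |S| = 2.534 VA.
Step 10 — Power factor: PF = P/|S| = 0.1542 (lagging).

(a) P = 0.3906 W  (b) Q = 2.504 VAR  (c) S = 2.534 VA  (d) PF = 0.1542 (lagging)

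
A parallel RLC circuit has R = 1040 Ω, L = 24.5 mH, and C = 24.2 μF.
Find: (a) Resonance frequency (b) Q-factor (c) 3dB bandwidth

Step 1 — Resonance: ω₀ = 1/√(LC) = 1/√(0.0245·2.42e-05) = 1299 rad/s.
Step 2 — f₀ = ω₀/(2π) = 206.7 Hz.
Step 3 — Parallel Q: Q = R/(ω₀L) = 1040/(1299·0.0245) = 32.69.
Step 4 — Bandwidth: Δω = ω₀/Q = 39.73 rad/s; BW = Δω/(2π) = 6.324 Hz.

(a) f₀ = 206.7 Hz  (b) Q = 32.69  (c) BW = 6.324 Hz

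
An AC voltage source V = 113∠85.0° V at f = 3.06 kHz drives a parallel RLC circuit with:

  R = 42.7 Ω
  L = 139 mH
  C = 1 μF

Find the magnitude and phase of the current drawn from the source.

Step 1 — Angular frequency: ω = 2π·f = 2π·3060 = 1.923e+04 rad/s.
Step 2 — Component impedances:
  R: Z = R = 42.7 Ω
  L: Z = jωL = j·1.923e+04·0.139 = 0 + j2672 Ω
  C: Z = 1/(jωC) = -j/(ω·C) = 0 - j52.01 Ω
Step 3 — Parallel combination: 1/Z_total = 1/R + 1/L + 1/C; Z_total = 25.91 - j20.86 Ω = 33.26∠-38.8° Ω.
Step 4 — Source phasor: V = 113∠85.0° V = 9.849 + j112.6 V.
Step 5 — Ohm's law: I = V / Z_total = (9.849 + j112.6) / (25.91 - j20.86) = -1.892 + j2.822 A.
Step 6 — Convert to polar: |I| = 3.397 A, ∠I = 123.8°.

I = 3.397∠123.8° A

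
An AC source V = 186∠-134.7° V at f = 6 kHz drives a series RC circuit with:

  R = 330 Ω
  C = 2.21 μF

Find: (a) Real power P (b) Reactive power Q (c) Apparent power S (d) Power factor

Step 1 — Angular frequency: ω = 2π·f = 2π·6000 = 3.77e+04 rad/s.
Step 2 — Component impedances:
  R: Z = R = 330 Ω
  C: Z = 1/(jωC) = -j/(ω·C) = 0 - j12 Ω
Step 3 — Series combination: Z_total = R + C = 330 - j12 Ω = 330.2∠-2.1° Ω.
Step 4 — Source phasor: V = 186∠-134.7° V = -130.8 - j132.2 V.
Step 5 — Current: I = V / Z = -0.3814 - j0.4145 A = 0.5633∠-132.6° A.
Step 6 — Complex power: S = V·I* = 104.7 - j3.808 VA.
Step 7 — Real power: P = Re(S) = 104.7 W.
Step 8 — Reactive power: Q = Im(S) = -3.808 VAR.
Step 9 — Apparent power: |S| = 104.8 VA.
Step 10 — Power factor: PF = P/|S| = 0.9993 (leading).

(a) P = 104.7 W  (b) Q = -3.808 VAR  (c) S = 104.8 VA  (d) PF = 0.9993 (leading)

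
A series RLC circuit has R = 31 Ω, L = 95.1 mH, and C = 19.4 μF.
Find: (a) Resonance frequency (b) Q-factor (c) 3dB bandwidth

Step 1 — Resonance condition Im(Z)=0 gives ω₀ = 1/√(LC).
Step 2 — ω₀ = 1/√(0.0951·1.94e-05) = 736.2 rad/s.
Step 3 — f₀ = ω₀/(2π) = 117.2 Hz.
Step 4 — Series Q: Q = ω₀L/R = 736.2·0.0951/31 = 2.259.
Step 5 — 3dB bandwidth: Δω = ω₀/Q = 326 rad/s; BW = Δω/(2π) = 51.88 Hz.

(a) f₀ = 117.2 Hz  (b) Q = 2.259  (c) BW = 51.88 Hz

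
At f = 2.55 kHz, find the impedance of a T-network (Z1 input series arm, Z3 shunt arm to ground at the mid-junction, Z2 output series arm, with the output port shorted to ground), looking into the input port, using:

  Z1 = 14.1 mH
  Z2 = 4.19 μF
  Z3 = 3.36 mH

Step 1 — Angular frequency: ω = 2π·f = 2π·2550 = 1.602e+04 rad/s.
Step 2 — Component impedances:
  Z1: Z = jωL = j·1.602e+04·0.0141 = 0 + j225.9 Ω
  Z2: Z = 1/(jωC) = -j/(ω·C) = 0 - j14.9 Ω
  Z3: Z = jωL = j·1.602e+04·0.00336 = 0 + j53.83 Ω
Step 3 — With the output port shorted to ground, the output series arm Z2 runs from the junction to ground; the shunt arm Z3 also runs from the junction to ground. They appear in parallel: Z3 || Z2 = 0 - j20.59 Ω.
Step 4 — Series with input arm Z1: Z_in = Z1 + (Z3 || Z2) = 0 + j205.3 Ω = 205.3∠90.0° Ω.

Z = 0 + j205.3 Ω = 205.3∠90.0° Ω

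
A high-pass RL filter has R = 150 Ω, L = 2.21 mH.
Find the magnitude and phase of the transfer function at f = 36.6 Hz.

Step 1 — Angular frequency: ω = 2π·36.6 = 230 rad/s.
Step 2 — Transfer function: H(jω) = jωL/(R + jωL).
Step 3 — Numerator jωL = j·0.5082; denominator R + jωL = 150 + j0.5082.
Step 4 — H = 1.148e-05 + j0.003388.
Step 5 — Magnitude: |H| = 0.003388 (-49.4 dB); phase: φ = 89.8°.

|H| = 0.003388 (-49.4 dB), φ = 89.8°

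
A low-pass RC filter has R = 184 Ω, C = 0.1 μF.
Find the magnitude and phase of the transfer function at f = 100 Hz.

Step 1 — Angular frequency: ω = 2π·100 = 628.3 rad/s.
Step 2 — Transfer function: H(jω) = 1/(1 + jωRC).
Step 3 — Denominator: 1 + jωRC = 1 + j·628.3·184·1e-07 = 1 + j0.01156.
Step 4 — H = 0.9999 - j0.01156.
Step 5 — Magnitude: |H| = 0.9999 (-0.0 dB); phase: φ = -0.7°.

|H| = 0.9999 (-0.0 dB), φ = -0.7°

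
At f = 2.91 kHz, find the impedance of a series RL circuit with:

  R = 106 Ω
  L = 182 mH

Step 1 — Angular frequency: ω = 2π·f = 2π·2910 = 1.828e+04 rad/s.
Step 2 — Component impedances:
  R: Z = R = 106 Ω
  L: Z = jωL = j·1.828e+04·0.182 = 0 + j3328 Ω
Step 3 — Series combination: Z_total = R + L = 106 + j3328 Ω = 3329∠88.2° Ω.

Z = 106 + j3328 Ω = 3329∠88.2° Ω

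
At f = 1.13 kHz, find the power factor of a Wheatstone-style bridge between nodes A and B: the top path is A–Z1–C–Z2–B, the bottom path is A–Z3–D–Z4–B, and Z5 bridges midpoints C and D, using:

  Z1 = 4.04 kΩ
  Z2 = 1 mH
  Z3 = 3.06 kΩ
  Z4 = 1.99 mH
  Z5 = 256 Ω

Step 1 — Angular frequency: ω = 2π·f = 2π·1130 = 7100 rad/s.
Step 2 — Component impedances:
  Z1: Z = R = 4040 Ω
  Z2: Z = jωL = j·7100·0.001 = 0 + j7.1 Ω
  Z3: Z = R = 3060 Ω
  Z4: Z = jωL = j·7100·0.00199 = 0 + j14.13 Ω
  Z5: Z = R = 256 Ω
Step 3 — Bridge requires nodal analysis (the Z5 bridge couples midpoints C and D, so the two paths cannot be reduced to a simple series/parallel combination). Setting node B to ground and injecting 1 A at node A, the 3-node admittance system at A, C, D solves to V_A = Z_AB = 1741 + j5.885 Ω = 1741∠0.2° Ω.
Step 4 — Power factor: PF = cos(φ) = Re(Z)/|Z| = 1741/1741 = 1.
Step 5 — Type: Im(Z) = 5.885 ⇒ lagging (phase φ = 0.2°).

PF = 1 (lagging, φ = 0.2°)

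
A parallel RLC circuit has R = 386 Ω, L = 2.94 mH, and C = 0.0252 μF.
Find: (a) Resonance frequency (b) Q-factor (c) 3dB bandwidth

Step 1 — Resonance: ω₀ = 1/√(LC) = 1/√(0.00294·2.52e-08) = 1.162e+05 rad/s.
Step 2 — f₀ = ω₀/(2π) = 1.849e+04 Hz.
Step 3 — Parallel Q: Q = R/(ω₀L) = 386/(1.162e+05·0.00294) = 1.13.
Step 4 — Bandwidth: Δω = ω₀/Q = 1.028e+05 rad/s; BW = Δω/(2π) = 1.636e+04 Hz.

(a) f₀ = 1.849e+04 Hz  (b) Q = 1.13  (c) BW = 1.636e+04 Hz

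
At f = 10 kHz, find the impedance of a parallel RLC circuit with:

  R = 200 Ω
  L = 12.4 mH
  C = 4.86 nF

Step 1 — Angular frequency: ω = 2π·f = 2π·1e+04 = 6.283e+04 rad/s.
Step 2 — Component impedances:
  R: Z = R = 200 Ω
  L: Z = jωL = j·6.283e+04·0.0124 = 0 + j779.1 Ω
  C: Z = 1/(jωC) = -j/(ω·C) = 0 - j3275 Ω
Step 3 — Parallel combination: 1/Z_total = 1/R + 1/L + 1/C; Z_total = 192.6 + j37.68 Ω = 196.3∠11.1° Ω.

Z = 192.6 + j37.68 Ω = 196.3∠11.1° Ω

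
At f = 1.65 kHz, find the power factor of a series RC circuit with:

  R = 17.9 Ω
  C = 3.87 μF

Step 1 — Angular frequency: ω = 2π·f = 2π·1650 = 1.037e+04 rad/s.
Step 2 — Component impedances:
  R: Z = R = 17.9 Ω
  C: Z = 1/(jωC) = -j/(ω·C) = 0 - j24.92 Ω
Step 3 — Series combination: Z_total = R + C = 17.9 - j24.92 Ω = 30.69∠-54.3° Ω.
Step 4 — Power factor: PF = cos(φ) = Re(Z)/|Z| = 17.9/30.69 = 0.5833.
Step 5 — Type: Im(Z) = -24.92 ⇒ leading (phase φ = -54.3°).

PF = 0.5833 (leading, φ = -54.3°)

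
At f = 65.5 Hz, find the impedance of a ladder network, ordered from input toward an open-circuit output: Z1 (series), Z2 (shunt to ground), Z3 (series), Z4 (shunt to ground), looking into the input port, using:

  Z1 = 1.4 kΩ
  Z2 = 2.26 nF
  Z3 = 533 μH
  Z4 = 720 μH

Step 1 — Angular frequency: ω = 2π·f = 2π·65.5 = 411.5 rad/s.
Step 2 — Component impedances:
  Z1: Z = R = 1400 Ω
  Z2: Z = 1/(jωC) = -j/(ω·C) = 0 - j1.075e+06 Ω
  Z3: Z = jωL = j·411.5·0.000533 = 0 + j0.2194 Ω
  Z4: Z = jωL = j·411.5·0.00072 = 0 + j0.2963 Ω
Step 3 — Ladder network (open output): work backward from the far end, alternating series and parallel combinations. Z_in = 1400 + j0.5157 Ω = 1400∠0.0° Ω.

Z = 1400 + j0.5157 Ω = 1400∠0.0° Ω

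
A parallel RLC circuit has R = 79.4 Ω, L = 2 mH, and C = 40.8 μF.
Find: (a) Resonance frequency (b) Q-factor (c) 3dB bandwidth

Step 1 — Resonance: ω₀ = 1/√(LC) = 1/√(0.002·4.08e-05) = 3501 rad/s.
Step 2 — f₀ = ω₀/(2π) = 557.2 Hz.
Step 3 — Parallel Q: Q = R/(ω₀L) = 79.4/(3501·0.002) = 11.34.
Step 4 — Bandwidth: Δω = ω₀/Q = 308.7 rad/s; BW = Δω/(2π) = 49.13 Hz.

(a) f₀ = 557.2 Hz  (b) Q = 11.34  (c) BW = 49.13 Hz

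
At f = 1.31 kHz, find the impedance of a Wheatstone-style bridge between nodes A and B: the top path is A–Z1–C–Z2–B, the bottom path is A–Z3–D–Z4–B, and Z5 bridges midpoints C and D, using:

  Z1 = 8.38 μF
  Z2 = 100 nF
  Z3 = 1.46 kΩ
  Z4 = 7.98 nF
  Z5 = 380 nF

Step 1 — Angular frequency: ω = 2π·f = 2π·1310 = 8231 rad/s.
Step 2 — Component impedances:
  Z1: Z = 1/(jωC) = -j/(ω·C) = 0 - j14.5 Ω
  Z2: Z = 1/(jωC) = -j/(ω·C) = 0 - j1215 Ω
  Z3: Z = R = 1460 Ω
  Z4: Z = 1/(jωC) = -j/(ω·C) = 0 - j1.522e+04 Ω
  Z5: Z = 1/(jωC) = -j/(ω·C) = 0 - j319.7 Ω
Step 3 — Bridge requires nodal analysis (the Z5 bridge couples midpoints C and D, so the two paths cannot be reduced to a simple series/parallel combination). Setting node B to ground and injecting 1 A at node A, the 3-node admittance system at A, C, D solves to V_A = Z_AB = 0.9255 - j1141 Ω = 1141∠-90.0° Ω.

Z = 0.9255 - j1141 Ω = 1141∠-90.0° Ω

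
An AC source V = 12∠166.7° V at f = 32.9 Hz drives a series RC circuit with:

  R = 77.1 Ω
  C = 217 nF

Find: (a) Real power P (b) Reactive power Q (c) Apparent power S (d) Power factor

Step 1 — Angular frequency: ω = 2π·f = 2π·32.9 = 206.7 rad/s.
Step 2 — Component impedances:
  R: Z = R = 77.1 Ω
  C: Z = 1/(jωC) = -j/(ω·C) = 0 - j2.229e+04 Ω
Step 3 — Series combination: Z_total = R + C = 77.1 - j2.229e+04 Ω = 2.229e+04∠-89.8° Ω.
Step 4 — Source phasor: V = 12∠166.7° V = -11.68 + j2.761 V.
Step 5 — Current: I = V / Z = -0.0001256 - j0.0005234 A = 0.0005383∠-103.5° A.
Step 6 — Complex power: S = V·I* = 2.234e-05 - j0.006459 VA.
Step 7 — Real power: P = Re(S) = 2.234e-05 W.
Step 8 — Reactive power: Q = Im(S) = -0.006459 VAR.
Step 9 — Apparent power: |S| = 0.006459 VA.
Step 10 — Power factor: PF = P/|S| = 0.003458 (leading).

(a) P = 2.234e-05 W  (b) Q = -0.006459 VAR  (c) S = 0.006459 VA  (d) PF = 0.003458 (leading)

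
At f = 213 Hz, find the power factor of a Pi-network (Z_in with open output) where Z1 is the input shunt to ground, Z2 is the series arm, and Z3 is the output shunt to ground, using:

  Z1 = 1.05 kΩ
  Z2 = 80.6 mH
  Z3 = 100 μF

Step 1 — Angular frequency: ω = 2π·f = 2π·213 = 1338 rad/s.
Step 2 — Component impedances:
  Z1: Z = R = 1050 Ω
  Z2: Z = jωL = j·1338·0.0806 = 0 + j107.9 Ω
  Z3: Z = 1/(jωC) = -j/(ω·C) = 0 - j7.472 Ω
Step 3 — With open output, the series arm Z2 and the output shunt Z3 appear in series to ground: Z2 + Z3 = 0 + j100.4 Ω.
Step 4 — Parallel with input shunt Z1: Z_in = Z1 || (Z2 + Z3) = 9.512 + j99.49 Ω = 99.94∠84.5° Ω.
Step 5 — Power factor: PF = cos(φ) = Re(Z)/|Z| = 9.512/99.94 = 0.09518.
Step 6 — Type: Im(Z) = 99.49 ⇒ lagging (phase φ = 84.5°).

PF = 0.09518 (lagging, φ = 84.5°)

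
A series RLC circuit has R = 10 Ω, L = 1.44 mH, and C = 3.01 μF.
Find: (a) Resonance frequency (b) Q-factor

Step 1 — Resonance condition Im(Z)=0 gives ω₀ = 1/√(LC).
Step 2 — ω₀ = 1/√(0.00144·3.01e-06) = 1.519e+04 rad/s.
Step 3 — f₀ = ω₀/(2π) = 2417 Hz.
Step 4 — Series Q: Q = ω₀L/R = 1.519e+04·0.00144/10 = 2.187.

(a) f₀ = 2417 Hz  (b) Q = 2.187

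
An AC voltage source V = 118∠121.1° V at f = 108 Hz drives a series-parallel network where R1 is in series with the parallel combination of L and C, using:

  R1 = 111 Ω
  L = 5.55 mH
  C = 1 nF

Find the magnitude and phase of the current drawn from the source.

Step 1 — Angular frequency: ω = 2π·f = 2π·108 = 678.6 rad/s.
Step 2 — Component impedances:
  R1: Z = R = 111 Ω
  L: Z = jωL = j·678.6·0.00555 = 0 + j3.766 Ω
  C: Z = 1/(jωC) = -j/(ω·C) = 0 - j1.474e+06 Ω
Step 3 — Parallel branch: L || C = 1/(1/L + 1/C) = 0 + j3.766 Ω.
Step 4 — Series with R1: Z_total = R1 + (L || C) = 111 + j3.766 Ω = 111.1∠1.9° Ω.
Step 5 — Source phasor: V = 118∠121.1° V = -60.95 + j101 V.
Step 6 — Ohm's law: I = V / Z_total = (-60.95 + j101) / (111 + j3.766) = -0.5176 + j0.9278 A.
Step 7 — Convert to polar: |I| = 1.062 A, ∠I = 119.2°.

I = 1.062∠119.2° A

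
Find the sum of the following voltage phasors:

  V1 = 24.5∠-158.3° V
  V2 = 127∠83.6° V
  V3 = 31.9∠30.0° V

Step 1 — Convert each phasor to rectangular form:
  V1 = 24.5·(cos(-158.3°) + j·sin(-158.3°)) = -22.76 - j9.059 V
  V2 = 127·(cos(83.6°) + j·sin(83.6°)) = 14.16 + j126.2 V
  V3 = 31.9·(cos(30.0°) + j·sin(30.0°)) = 27.63 + j15.95 V
Step 2 — Sum components: V_total = 19.02 + j133.1 V.
Step 3 — Convert to polar: |V_total| = 134.5 V, ∠V_total = 81.9°.

V_total = 134.5∠81.9° V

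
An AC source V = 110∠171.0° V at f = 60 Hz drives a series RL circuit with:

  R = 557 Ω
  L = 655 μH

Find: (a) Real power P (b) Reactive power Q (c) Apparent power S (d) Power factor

Step 1 — Angular frequency: ω = 2π·f = 2π·60 = 377 rad/s.
Step 2 — Component impedances:
  R: Z = R = 557 Ω
  L: Z = jωL = j·377·0.000655 = 0 + j0.2469 Ω
Step 3 — Series combination: Z_total = R + L = 557 + j0.2469 Ω = 557∠0.0° Ω.
Step 4 — Source phasor: V = 110∠171.0° V = -108.6 + j17.21 V.
Step 5 — Current: I = V / Z = -0.195 + j0.03098 A = 0.1975∠171.0° A.
Step 6 — Complex power: S = V·I* = 21.72 + j0.00963 VA.
Step 7 — Real power: P = Re(S) = 21.72 W.
Step 8 — Reactive power: Q = Im(S) = 0.00963 VAR.
Step 9 — Apparent power: |S| = 21.72 VA.
Step 10 — Power factor: PF = P/|S| = 1 (lagging).

(a) P = 21.72 W  (b) Q = 0.00963 VAR  (c) S = 21.72 VA  (d) PF = 1 (lagging)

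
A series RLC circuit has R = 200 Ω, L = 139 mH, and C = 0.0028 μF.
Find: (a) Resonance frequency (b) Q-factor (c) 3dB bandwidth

Step 1 — Resonance condition Im(Z)=0 gives ω₀ = 1/√(LC).
Step 2 — ω₀ = 1/√(0.139·2.8e-09) = 5.069e+04 rad/s.
Step 3 — f₀ = ω₀/(2π) = 8067 Hz.
Step 4 — Series Q: Q = ω₀L/R = 5.069e+04·0.139/200 = 35.23.
Step 5 — 3dB bandwidth: Δω = ω₀/Q = 1439 rad/s; BW = Δω/(2π) = 229 Hz.

(a) f₀ = 8067 Hz  (b) Q = 35.23  (c) BW = 229 Hz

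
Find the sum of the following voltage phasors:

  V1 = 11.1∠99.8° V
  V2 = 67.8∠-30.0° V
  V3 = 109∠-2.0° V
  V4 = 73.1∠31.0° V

Step 1 — Convert each phasor to rectangular form:
  V1 = 11.1·(cos(99.8°) + j·sin(99.8°)) = -1.889 + j10.94 V
  V2 = 67.8·(cos(-30.0°) + j·sin(-30.0°)) = 58.72 - j33.9 V
  V3 = 109·(cos(-2.0°) + j·sin(-2.0°)) = 108.9 - j3.804 V
  V4 = 73.1·(cos(31.0°) + j·sin(31.0°)) = 62.66 + j37.65 V
Step 2 — Sum components: V_total = 228.4 + j10.88 V.
Step 3 — Convert to polar: |V_total| = 228.7 V, ∠V_total = 2.7°.

V_total = 228.7∠2.7° V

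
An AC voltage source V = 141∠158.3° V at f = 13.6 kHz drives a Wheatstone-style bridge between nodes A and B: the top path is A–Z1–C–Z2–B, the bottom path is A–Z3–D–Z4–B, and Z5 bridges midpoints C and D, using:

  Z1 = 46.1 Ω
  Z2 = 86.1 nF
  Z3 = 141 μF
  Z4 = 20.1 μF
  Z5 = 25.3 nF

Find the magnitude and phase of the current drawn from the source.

Step 1 — Angular frequency: ω = 2π·f = 2π·1.36e+04 = 8.545e+04 rad/s.
Step 2 — Component impedances:
  Z1: Z = R = 46.1 Ω
  Z2: Z = 1/(jωC) = -j/(ω·C) = 0 - j135.9 Ω
  Z3: Z = 1/(jωC) = -j/(ω·C) = 0 - j0.083 Ω
  Z4: Z = 1/(jωC) = -j/(ω·C) = 0 - j0.5822 Ω
  Z5: Z = 1/(jωC) = -j/(ω·C) = 0 - j462.6 Ω
Step 3 — Bridge requires nodal analysis (the Z5 bridge couples midpoints C and D, so the two paths cannot be reduced to a simple series/parallel combination). Setting node B to ground and injecting 1 A at node A, the 3-node admittance system at A, C, D solves to V_A = Z_AB = 0.0009866 - j0.6624 Ω = 0.6624∠-89.9° Ω.
Step 4 — Source phasor: V = 141∠158.3° V = -131 + j52.13 V.
Step 5 — Ohm's law: I = V / Z_total = (-131 + j52.13) / (0.0009866 - j0.6624) = -79 - j197.7 A.
Step 6 — Convert to polar: |I| = 212.9 A, ∠I = -111.8°.

I = 212.9∠-111.8° A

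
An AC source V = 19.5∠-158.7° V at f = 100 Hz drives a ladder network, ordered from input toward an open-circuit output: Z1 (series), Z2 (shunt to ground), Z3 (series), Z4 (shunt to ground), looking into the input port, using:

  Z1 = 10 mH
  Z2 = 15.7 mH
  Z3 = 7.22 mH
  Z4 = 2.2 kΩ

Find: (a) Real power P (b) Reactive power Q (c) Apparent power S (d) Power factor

Step 1 — Angular frequency: ω = 2π·f = 2π·100 = 628.3 rad/s.
Step 2 — Component impedances:
  Z1: Z = jωL = j·628.3·0.01 = 0 + j6.283 Ω
  Z2: Z = jωL = j·628.3·0.0157 = 0 + j9.865 Ω
  Z3: Z = jωL = j·628.3·0.00722 = 0 + j4.536 Ω
  Z4: Z = R = 2200 Ω
Step 3 — Ladder network (open output): work backward from the far end, alternating series and parallel combinations. Z_in = 0.04423 + j16.15 Ω = 16.15∠89.8° Ω.
Step 4 — Source phasor: V = 19.5∠-158.7° V = -18.17 - j7.083 V.
Step 5 — Current: I = V / Z = -0.4417 + j1.124 A = 1.208∠111.5° A.
Step 6 — Complex power: S = V·I* = 0.0645 + j23.55 VA.
Step 7 — Real power: P = Re(S) = 0.0645 W.
Step 8 — Reactive power: Q = Im(S) = 23.55 VAR.
Step 9 — Apparent power: |S| = 23.55 VA.
Step 10 — Power factor: PF = P/|S| = 0.002739 (lagging).

(a) P = 0.0645 W  (b) Q = 23.55 VAR  (c) S = 23.55 VA  (d) PF = 0.002739 (lagging)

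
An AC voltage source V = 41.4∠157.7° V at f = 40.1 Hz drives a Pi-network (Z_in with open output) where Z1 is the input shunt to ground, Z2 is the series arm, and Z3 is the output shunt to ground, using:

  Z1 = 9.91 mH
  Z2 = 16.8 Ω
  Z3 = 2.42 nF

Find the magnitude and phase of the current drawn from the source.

Step 1 — Angular frequency: ω = 2π·f = 2π·40.1 = 252 rad/s.
Step 2 — Component impedances:
  Z1: Z = jωL = j·252·0.00991 = 0 + j2.497 Ω
  Z2: Z = R = 16.8 Ω
  Z3: Z = 1/(jωC) = -j/(ω·C) = 0 - j1.64e+06 Ω
Step 3 — With open output, the series arm Z2 and the output shunt Z3 appear in series to ground: Z2 + Z3 = 16.8 - j1.64e+06 Ω.
Step 4 — Parallel with input shunt Z1: Z_in = Z1 || (Z2 + Z3) = 0 + j2.497 Ω = 2.497∠90.0° Ω.
Step 5 — Source phasor: V = 41.4∠157.7° V = -38.3 + j15.71 V.
Step 6 — Ohm's law: I = V / Z_total = (-38.3 + j15.71) / (0 + j2.497) = 6.292 + j15.34 A.
Step 7 — Convert to polar: |I| = 16.58 A, ∠I = 67.7°.

I = 16.58∠67.7° A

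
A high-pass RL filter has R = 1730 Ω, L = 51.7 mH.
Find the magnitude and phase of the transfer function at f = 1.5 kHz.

Step 1 — Angular frequency: ω = 2π·1500 = 9425 rad/s.
Step 2 — Transfer function: H(jω) = jωL/(R + jωL).
Step 3 — Numerator jωL = j·487.3; denominator R + jωL = 1730 + j487.3.
Step 4 — H = 0.0735 + j0.261.
Step 5 — Magnitude: |H| = 0.2711 (-11.3 dB); phase: φ = 74.3°.

|H| = 0.2711 (-11.3 dB), φ = 74.3°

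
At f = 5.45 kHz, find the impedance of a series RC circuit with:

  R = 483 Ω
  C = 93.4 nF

Step 1 — Angular frequency: ω = 2π·f = 2π·5450 = 3.424e+04 rad/s.
Step 2 — Component impedances:
  R: Z = R = 483 Ω
  C: Z = 1/(jωC) = -j/(ω·C) = 0 - j312.7 Ω
Step 3 — Series combination: Z_total = R + C = 483 - j312.7 Ω = 575.4∠-32.9° Ω.

Z = 483 - j312.7 Ω = 575.4∠-32.9° Ω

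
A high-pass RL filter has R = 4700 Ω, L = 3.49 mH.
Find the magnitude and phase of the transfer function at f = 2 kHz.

Step 1 — Angular frequency: ω = 2π·2000 = 1.257e+04 rad/s.
Step 2 — Transfer function: H(jω) = jωL/(R + jωL).
Step 3 — Numerator jωL = j·43.86; denominator R + jωL = 4700 + j43.86.
Step 4 — H = 8.706e-05 + j0.00933.
Step 5 — Magnitude: |H| = 0.009331 (-40.6 dB); phase: φ = 89.5°.

|H| = 0.009331 (-40.6 dB), φ = 89.5°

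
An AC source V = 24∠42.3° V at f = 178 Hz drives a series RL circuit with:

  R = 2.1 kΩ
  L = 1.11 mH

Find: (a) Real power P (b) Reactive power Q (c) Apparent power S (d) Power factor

Step 1 — Angular frequency: ω = 2π·f = 2π·178 = 1118 rad/s.
Step 2 — Component impedances:
  R: Z = R = 2100 Ω
  L: Z = jωL = j·1118·0.00111 = 0 + j1.241 Ω
Step 3 — Series combination: Z_total = R + L = 2100 + j1.241 Ω = 2100∠0.0° Ω.
Step 4 — Source phasor: V = 24∠42.3° V = 17.75 + j16.15 V.
Step 5 — Current: I = V / Z = 0.008457 + j0.007687 A = 0.01143∠42.3° A.
Step 6 — Complex power: S = V·I* = 0.2743 + j0.0001621 VA.
Step 7 — Real power: P = Re(S) = 0.2743 W.
Step 8 — Reactive power: Q = Im(S) = 0.0001621 VAR.
Step 9 — Apparent power: |S| = 0.2743 VA.
Step 10 — Power factor: PF = P/|S| = 1 (lagging).

(a) P = 0.2743 W  (b) Q = 0.0001621 VAR  (c) S = 0.2743 VA  (d) PF = 1 (lagging)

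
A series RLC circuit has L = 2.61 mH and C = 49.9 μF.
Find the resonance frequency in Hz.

Step 1 — Resonance condition Im(Z)=0 gives ω₀ = 1/√(LC).
Step 2 — ω₀ = 1/√(0.00261·4.99e-05) = 2771 rad/s.
Step 3 — f₀ = ω₀/(2π) = 441 Hz.

f₀ = 441 Hz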